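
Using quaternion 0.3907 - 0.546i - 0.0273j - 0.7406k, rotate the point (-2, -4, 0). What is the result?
(-2.237, 3.871, -0.115)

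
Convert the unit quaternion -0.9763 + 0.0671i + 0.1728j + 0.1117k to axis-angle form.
axis = (0.31, 0.7984, 0.5161), θ = 335°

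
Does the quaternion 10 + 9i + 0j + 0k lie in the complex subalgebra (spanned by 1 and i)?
Yes. The quaternion 10 + 9i has j- and k-coefficients y = z = 0, so it lies in the complex subalgebra spanned by 1 and i.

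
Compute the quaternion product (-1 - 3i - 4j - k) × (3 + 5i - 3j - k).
-1 - 13i - 17j + 27k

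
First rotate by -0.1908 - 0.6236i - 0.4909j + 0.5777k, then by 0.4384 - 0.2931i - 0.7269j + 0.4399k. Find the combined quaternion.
-0.8774 - 0.4214i - 0.1815j - 0.1401k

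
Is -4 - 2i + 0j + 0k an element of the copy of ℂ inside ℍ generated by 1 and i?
Yes. The quaternion -4 - 2i has j- and k-coefficients y = z = 0, so it lies in the complex subalgebra spanned by 1 and i.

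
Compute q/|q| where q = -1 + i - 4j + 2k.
-0.2132 + 0.2132i - 0.8528j + 0.4264k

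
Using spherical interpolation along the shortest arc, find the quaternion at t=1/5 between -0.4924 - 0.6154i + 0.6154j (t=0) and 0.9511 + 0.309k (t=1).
-0.6562 - 0.5309i + 0.5309j - 0.0752k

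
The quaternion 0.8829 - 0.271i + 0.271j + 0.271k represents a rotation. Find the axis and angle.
axis = (-√3/3, √3/3, √3/3), θ = 56°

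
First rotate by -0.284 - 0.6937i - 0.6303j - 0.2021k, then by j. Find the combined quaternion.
0.6303 - 0.2021i - 0.284j + 0.6937k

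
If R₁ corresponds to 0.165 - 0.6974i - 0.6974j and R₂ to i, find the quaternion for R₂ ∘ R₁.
0.6974 + 0.165i - 0.6974k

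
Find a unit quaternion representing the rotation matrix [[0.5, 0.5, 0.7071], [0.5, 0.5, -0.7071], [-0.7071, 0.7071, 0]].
0.7071 + 0.5i + 0.5j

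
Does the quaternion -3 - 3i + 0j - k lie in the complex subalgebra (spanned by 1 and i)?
No. The quaternion -3 - 3i - k has j-coefficient y = 0 and k-coefficient z = -1, not both zero, so it does not lie in the complex subalgebra spanned by 1 and i.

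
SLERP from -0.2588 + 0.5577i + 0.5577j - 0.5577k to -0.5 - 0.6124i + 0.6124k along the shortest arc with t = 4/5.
0.3646 + 0.6519i + 0.131j - 0.6519k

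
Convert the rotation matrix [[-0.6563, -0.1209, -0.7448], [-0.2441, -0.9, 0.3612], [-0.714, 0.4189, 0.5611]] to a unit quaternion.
-0.0349 - 0.4131i + 0.2209j + 0.8828k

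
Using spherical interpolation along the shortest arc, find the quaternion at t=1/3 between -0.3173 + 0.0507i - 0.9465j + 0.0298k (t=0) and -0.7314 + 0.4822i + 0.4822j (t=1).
0.0728 - 0.176i - 0.9814j + 0.0241k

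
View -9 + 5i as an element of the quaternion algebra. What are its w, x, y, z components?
-9 + 5i + 0j + 0k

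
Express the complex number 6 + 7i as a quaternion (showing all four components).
6 + 7i + 0j + 0k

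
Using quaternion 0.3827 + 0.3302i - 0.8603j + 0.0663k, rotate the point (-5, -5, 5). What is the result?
(2.466, -3.113, -7.696)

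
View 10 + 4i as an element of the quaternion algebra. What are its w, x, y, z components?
10 + 4i + 0j + 0k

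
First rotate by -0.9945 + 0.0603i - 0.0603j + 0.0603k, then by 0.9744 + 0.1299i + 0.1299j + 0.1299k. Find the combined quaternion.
-0.9769 - 0.0548i - 0.1879j - 0.0861k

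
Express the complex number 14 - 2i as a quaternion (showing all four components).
14 - 2i + 0j + 0k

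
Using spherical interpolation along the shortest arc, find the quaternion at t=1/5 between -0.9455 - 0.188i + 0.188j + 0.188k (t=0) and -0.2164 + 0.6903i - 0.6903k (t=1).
-0.8221 - 0.3827i + 0.1763j + 0.3827k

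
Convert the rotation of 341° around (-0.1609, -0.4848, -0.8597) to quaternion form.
-0.9863 - 0.0266i - 0.08j - 0.1419k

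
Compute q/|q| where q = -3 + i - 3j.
-0.6882 + 0.2294i - 0.6882j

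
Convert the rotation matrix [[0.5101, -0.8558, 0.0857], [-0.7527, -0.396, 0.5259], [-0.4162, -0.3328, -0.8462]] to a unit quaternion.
-0.2588 + 0.8295i - 0.4848j - 0.0996k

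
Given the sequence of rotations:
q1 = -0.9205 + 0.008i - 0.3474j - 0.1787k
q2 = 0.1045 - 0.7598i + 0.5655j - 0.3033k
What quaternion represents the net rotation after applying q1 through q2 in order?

q2 · q1 = 0.0521 + 0.4938i - 0.695j + 0.5199k
0.0521 + 0.4938i - 0.695j + 0.5199k


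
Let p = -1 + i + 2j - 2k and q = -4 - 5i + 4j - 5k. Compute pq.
-9 - i + 3j + 27k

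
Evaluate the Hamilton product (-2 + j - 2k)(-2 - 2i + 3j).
1 + 10i - 4j + 6k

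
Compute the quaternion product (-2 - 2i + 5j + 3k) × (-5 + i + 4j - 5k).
7 - 29i - 40j - 18k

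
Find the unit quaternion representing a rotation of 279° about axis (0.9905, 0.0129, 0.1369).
-0.7604 + 0.6433i + 0.0084j + 0.0889k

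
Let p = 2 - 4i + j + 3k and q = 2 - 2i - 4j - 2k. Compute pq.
6 - 2i - 20j + 20k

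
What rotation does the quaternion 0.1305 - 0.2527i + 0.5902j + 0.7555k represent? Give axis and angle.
axis = (-0.2549, 0.5953, 0.762), θ = 165°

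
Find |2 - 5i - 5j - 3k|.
√63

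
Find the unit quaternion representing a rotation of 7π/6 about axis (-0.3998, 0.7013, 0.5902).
-0.2588 - 0.3862i + 0.6774j + 0.5701k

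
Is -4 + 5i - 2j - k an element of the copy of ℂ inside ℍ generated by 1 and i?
No. The quaternion -4 + 5i - 2j - k has j-coefficient y = -2 and k-coefficient z = -1, not both zero, so it does not lie in the complex subalgebra spanned by 1 and i.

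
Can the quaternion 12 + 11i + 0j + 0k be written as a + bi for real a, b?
Yes. The quaternion 12 + 11i has j- and k-coefficients y = z = 0, so it lies in the complex subalgebra spanned by 1 and i.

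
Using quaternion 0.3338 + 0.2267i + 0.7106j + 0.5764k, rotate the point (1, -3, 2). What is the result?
(0.985, 1.344, -3.35)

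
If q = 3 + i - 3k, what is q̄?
3 - i + 3k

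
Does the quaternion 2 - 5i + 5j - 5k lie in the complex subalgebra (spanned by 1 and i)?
No. The quaternion 2 - 5i + 5j - 5k has j-coefficient y = 5 and k-coefficient z = -5, not both zero, so it does not lie in the complex subalgebra spanned by 1 and i.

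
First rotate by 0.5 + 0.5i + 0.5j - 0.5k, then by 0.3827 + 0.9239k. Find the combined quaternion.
0.6533 - 0.2706i + 0.6533j + 0.2706k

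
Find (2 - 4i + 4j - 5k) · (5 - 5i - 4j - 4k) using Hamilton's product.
-14 - 66i + 21j + 3k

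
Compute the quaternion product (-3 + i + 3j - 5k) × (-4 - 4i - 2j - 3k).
7 - 11i + 17j + 39k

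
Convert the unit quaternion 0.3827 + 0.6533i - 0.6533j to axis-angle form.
axis = (√2/2, -√2/2, 0), θ = 3π/4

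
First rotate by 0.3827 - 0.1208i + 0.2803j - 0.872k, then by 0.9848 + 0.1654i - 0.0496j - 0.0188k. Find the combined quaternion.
0.3944 - 0.0071i + 0.4036j - 0.8256k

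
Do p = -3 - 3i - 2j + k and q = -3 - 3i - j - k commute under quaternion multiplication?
No: pq = -1 + 21i + 3j - 3k ≠ -1 + 15i + 15j + 3k = qp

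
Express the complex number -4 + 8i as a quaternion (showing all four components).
-4 + 8i + 0j + 0k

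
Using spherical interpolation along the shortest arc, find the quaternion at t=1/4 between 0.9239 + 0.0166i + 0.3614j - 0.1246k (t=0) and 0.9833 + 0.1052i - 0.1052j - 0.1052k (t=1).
0.96 + 0.04i + 0.2485j - 0.1224k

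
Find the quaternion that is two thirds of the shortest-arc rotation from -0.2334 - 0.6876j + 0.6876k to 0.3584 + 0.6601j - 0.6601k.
-0.3173 - 0.6706j + 0.6706k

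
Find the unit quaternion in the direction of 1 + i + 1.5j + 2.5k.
0.3086 + 0.3086i + 0.4629j + 0.7715k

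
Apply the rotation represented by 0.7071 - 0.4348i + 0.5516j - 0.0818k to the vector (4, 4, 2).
(1.759, 1.102, -5.63)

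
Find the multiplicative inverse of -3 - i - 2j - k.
-0.2 + 0.0667i + 0.1333j + 0.0667k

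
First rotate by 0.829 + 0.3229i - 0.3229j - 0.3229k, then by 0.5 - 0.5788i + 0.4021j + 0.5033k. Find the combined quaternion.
0.8937 - 0.2857i + 0.1475j + 0.3128k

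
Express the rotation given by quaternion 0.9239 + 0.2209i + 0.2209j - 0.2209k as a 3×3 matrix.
[[0.8048, 0.5058, 0.3106], [-0.3106, 0.8048, -0.5058], [-0.5058, 0.3106, 0.8048]]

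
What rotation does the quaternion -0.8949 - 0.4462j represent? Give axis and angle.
axis = (0, -1, 0), θ = 307°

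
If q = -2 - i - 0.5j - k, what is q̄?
-2 + i + 0.5j + k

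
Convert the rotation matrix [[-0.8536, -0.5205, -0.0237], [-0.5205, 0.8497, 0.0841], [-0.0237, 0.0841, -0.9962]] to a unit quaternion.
-0.2706i + 0.9617j + 0.0437k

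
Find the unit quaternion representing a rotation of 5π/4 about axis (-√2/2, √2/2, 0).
-0.3827 - 0.6533i + 0.6533j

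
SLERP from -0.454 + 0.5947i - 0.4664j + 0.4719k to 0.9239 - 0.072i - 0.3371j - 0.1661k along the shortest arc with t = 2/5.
-0.7729 + 0.4533i - 0.1622j + 0.4132k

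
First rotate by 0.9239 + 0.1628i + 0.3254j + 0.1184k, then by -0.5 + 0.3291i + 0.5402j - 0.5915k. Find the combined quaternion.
-0.6213 + 0.4791i + 0.2011j - 0.5865k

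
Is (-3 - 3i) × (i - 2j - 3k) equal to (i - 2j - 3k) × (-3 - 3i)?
No: pq = 3 - 3i - 3j + 15k ≠ 3 - 3i + 15j + 3k = qp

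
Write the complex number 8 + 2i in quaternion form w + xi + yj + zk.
8 + 2i + 0j + 0k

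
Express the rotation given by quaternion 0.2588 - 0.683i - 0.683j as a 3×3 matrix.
[[0.067, 0.933, -0.3535], [0.933, 0.067, 0.3535], [0.3535, -0.3535, -0.866]]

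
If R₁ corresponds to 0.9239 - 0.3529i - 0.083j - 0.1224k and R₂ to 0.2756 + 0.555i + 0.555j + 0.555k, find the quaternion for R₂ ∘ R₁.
0.5645 + 0.3936i + 0.362j + 0.6288k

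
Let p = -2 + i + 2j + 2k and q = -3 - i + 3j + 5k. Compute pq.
-9 + 3i - 19j - 11k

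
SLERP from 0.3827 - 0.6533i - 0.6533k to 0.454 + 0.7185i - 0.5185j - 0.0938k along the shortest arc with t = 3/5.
-0.1349 - 0.8723i + 0.3828j - 0.2726k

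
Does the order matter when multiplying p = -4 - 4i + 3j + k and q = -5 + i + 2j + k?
Yes: pq = 17 + 17i - 18j - 20k ≠ 17 + 15i - 28j + 2k = qp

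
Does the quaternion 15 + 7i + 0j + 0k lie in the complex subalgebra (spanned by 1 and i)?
Yes. The quaternion 15 + 7i has j- and k-coefficients y = z = 0, so it lies in the complex subalgebra spanned by 1 and i.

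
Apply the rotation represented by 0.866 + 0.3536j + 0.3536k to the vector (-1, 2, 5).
(1.337, 2.138, 4.862)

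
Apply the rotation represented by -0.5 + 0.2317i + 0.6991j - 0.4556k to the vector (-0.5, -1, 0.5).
(-0.127, -1.07, 0.582)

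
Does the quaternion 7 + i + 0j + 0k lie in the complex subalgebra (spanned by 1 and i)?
Yes. The quaternion 7 + i has j- and k-coefficients y = z = 0, so it lies in the complex subalgebra spanned by 1 and i.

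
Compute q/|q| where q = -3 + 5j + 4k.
-0.4243 + 0.7071j + 0.5657k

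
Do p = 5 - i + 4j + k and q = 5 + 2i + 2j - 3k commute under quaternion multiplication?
No: pq = 22 - 9i + 29j - 20k ≠ 22 + 19i + 31j = qp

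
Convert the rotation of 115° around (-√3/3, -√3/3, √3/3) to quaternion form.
0.5373 - 0.4869i - 0.4869j + 0.4869k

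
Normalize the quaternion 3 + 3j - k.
0.6882 + 0.6882j - 0.2294k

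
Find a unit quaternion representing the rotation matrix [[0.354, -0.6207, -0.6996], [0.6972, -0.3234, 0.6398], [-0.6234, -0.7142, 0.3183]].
0.5807 - 0.5829i - 0.0328j + 0.5674k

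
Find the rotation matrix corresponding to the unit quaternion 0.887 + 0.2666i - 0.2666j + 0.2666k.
[[0.7157, -0.6151, -0.3308], [0.3308, 0.7157, -0.6151], [0.6151, 0.3308, 0.7157]]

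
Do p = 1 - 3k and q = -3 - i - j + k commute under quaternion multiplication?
No: pq = -4i + 2j + 10k ≠ 2i - 4j + 10k = qp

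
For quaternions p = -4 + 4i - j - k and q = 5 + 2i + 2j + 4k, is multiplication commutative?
No: pq = -22 + 10i - 31j - 11k ≠ -22 + 14i + 5j - 31k = qp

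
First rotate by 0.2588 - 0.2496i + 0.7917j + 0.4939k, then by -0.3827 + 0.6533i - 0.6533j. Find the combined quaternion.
0.5812 - 0.0581i - 0.7947j + 0.1651k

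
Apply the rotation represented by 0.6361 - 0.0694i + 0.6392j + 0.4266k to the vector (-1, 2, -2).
(-2.59, -0.469, 1.44)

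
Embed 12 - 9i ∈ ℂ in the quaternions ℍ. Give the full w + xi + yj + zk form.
12 - 9i + 0j + 0k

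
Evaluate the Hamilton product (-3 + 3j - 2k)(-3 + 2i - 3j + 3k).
24 - 3i - 4j - 9k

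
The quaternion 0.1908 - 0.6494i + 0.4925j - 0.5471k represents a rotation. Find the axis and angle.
axis = (-0.6616, 0.5017, -0.5573), θ = 158°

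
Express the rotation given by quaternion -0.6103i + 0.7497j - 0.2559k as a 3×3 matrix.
[[-0.2551, -0.9151, 0.3124], [-0.9151, 0.1241, -0.3837], [0.3124, -0.3837, -0.869]]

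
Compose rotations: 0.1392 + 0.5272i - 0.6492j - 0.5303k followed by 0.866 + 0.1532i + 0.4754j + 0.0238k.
0.361 + 0.2412i - 0.4022j - 0.806k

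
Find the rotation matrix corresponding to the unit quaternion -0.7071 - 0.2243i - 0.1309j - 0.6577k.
[[0.1006, -0.8714, 0.4802], [0.9888, 0.0342, -0.145], [0.1099, 0.4894, 0.8651]]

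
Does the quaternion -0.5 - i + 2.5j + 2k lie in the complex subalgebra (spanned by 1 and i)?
No. The quaternion -0.5 - i + 2.5j + 2k has j-coefficient y = 2.5 and k-coefficient z = 2, not both zero, so it does not lie in the complex subalgebra spanned by 1 and i.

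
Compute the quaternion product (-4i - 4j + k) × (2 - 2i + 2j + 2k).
-2 - 18i - 2j - 14k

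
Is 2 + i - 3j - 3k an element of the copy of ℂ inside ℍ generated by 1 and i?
No. The quaternion 2 + i - 3j - 3k has j-coefficient y = -3 and k-coefficient z = -3, not both zero, so it does not lie in the complex subalgebra spanned by 1 and i.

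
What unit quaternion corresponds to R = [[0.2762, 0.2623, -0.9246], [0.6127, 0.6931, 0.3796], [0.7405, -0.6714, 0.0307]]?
0.7071 - 0.3716i - 0.5887j + 0.1239k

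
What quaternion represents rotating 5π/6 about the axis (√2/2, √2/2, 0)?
0.2588 + 0.683i + 0.683j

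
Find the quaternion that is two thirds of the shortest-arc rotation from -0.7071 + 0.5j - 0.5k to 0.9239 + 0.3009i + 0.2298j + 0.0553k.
-0.947 - 0.2198i + 0.0247j - 0.2329k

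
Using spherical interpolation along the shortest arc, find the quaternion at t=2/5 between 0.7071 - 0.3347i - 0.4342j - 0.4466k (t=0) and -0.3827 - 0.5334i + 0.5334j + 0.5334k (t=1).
0.6474 + 0.0217i - 0.5346j - 0.5428k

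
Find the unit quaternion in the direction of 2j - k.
0.8944j - 0.4472k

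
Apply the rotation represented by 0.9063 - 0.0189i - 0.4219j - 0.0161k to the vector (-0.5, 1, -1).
(0.488, 0.958, -1.047)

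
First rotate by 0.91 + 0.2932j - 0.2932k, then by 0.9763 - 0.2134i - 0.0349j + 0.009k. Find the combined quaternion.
0.9013 - 0.1866i + 0.1919j - 0.3406k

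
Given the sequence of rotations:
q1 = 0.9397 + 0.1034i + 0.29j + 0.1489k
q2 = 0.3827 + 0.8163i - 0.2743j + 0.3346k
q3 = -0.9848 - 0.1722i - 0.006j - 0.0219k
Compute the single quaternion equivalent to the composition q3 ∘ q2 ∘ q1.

q2 · q1 = 0.3049 + 0.6688i - 0.2337j + 0.6365k
q3 · q2 · q1 = -0.1726 - 0.7201i + 0.3233j - 0.5892k
-0.1726 - 0.7201i + 0.3233j - 0.5892k


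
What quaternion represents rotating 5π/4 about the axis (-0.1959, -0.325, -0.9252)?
-0.3827 - 0.181i - 0.3003j - 0.8548k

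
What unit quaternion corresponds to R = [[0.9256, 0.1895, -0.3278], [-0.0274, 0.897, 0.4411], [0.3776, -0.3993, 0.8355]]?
0.9563 - 0.2197i - 0.1844j - 0.0567k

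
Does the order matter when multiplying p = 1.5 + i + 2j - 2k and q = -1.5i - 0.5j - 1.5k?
Yes: pq = -0.5 - 6.25i + 3.75j + 0.25k ≠ -0.5 + 1.75i - 5.25j - 4.75k = qp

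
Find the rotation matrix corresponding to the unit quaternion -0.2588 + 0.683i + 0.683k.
[[0.067, 0.3535, 0.933], [-0.3535, -0.866, 0.3535], [0.933, -0.3535, 0.067]]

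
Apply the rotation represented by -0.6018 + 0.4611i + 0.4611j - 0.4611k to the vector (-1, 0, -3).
(2.791, -1.369, -0.578)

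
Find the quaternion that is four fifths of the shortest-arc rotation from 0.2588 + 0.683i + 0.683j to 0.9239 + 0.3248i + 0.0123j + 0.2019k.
0.8598 + 0.4463i + 0.1767j + 0.1741k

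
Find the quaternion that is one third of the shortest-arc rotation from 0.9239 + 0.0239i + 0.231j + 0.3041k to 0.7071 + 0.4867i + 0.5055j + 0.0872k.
0.8896 + 0.1887i + 0.3387j + 0.2413k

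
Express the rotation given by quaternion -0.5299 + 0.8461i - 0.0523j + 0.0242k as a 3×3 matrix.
[[0.9934, -0.0629, 0.0964], [-0.1141, -0.4329, 0.8942], [-0.0145, -0.8992, -0.4372]]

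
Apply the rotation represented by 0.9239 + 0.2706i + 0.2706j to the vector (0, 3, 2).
(1.439, 1.561, 2.914)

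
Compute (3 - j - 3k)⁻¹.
0.1579 + 0.0526j + 0.1579k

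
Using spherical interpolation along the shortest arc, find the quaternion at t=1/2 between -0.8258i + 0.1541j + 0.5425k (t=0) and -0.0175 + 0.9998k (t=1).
-0.01 - 0.4702i + 0.0877j + 0.8781k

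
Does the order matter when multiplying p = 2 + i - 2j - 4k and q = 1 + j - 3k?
Yes: pq = -8 + 11i + 3j - 9k ≠ -8 - 9i - 3j - 11k = qp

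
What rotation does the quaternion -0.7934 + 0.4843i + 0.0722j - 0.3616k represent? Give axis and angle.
axis = (0.7956, 0.1186, -0.5941), θ = 285°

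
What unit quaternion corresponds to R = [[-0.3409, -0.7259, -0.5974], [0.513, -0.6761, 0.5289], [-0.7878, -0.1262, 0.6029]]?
0.3827 - 0.4279i + 0.1244j + 0.8093k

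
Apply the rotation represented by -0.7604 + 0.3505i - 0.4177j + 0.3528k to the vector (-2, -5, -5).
(-6.436, -2.06, 2.888)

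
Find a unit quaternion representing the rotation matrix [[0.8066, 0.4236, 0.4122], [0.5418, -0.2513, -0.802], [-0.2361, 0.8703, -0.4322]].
0.5299 + 0.789i + 0.3059j + 0.0558k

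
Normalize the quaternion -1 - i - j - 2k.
-0.378 - 0.378i - 0.378j - 0.7559k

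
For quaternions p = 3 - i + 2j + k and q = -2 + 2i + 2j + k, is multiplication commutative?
No: pq = -9 + 8i + 5j - 5k ≠ -9 + 8i - j + 7k = qp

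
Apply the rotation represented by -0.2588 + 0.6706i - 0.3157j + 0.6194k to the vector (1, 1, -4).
(-4.046, -1.235, 0.324)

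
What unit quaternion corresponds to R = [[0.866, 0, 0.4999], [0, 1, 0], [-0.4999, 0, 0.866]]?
0.9659 + 0.2588j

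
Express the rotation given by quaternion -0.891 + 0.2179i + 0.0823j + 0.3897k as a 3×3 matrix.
[[0.6827, 0.7303, 0.0232], [-0.6586, 0.6013, 0.4524], [0.3165, -0.3242, 0.8915]]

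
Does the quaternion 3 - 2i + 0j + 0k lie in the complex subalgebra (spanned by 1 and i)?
Yes. The quaternion 3 - 2i has j- and k-coefficients y = z = 0, so it lies in the complex subalgebra spanned by 1 and i.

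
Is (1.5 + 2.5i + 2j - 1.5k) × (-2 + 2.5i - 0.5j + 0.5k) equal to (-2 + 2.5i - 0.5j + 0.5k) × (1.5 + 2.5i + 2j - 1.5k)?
No: pq = -7.5 - i - 9.75j - 2.5k ≠ -7.5 - 1.5i + 0.25j + 10k = qp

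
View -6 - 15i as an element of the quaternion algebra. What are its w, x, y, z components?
-6 - 15i + 0j + 0k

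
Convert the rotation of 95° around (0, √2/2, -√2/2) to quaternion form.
0.6756 + 0.5213j - 0.5213k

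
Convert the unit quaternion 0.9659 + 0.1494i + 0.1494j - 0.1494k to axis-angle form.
axis = (√3/3, √3/3, -√3/3), θ = π/6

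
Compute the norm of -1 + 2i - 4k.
√21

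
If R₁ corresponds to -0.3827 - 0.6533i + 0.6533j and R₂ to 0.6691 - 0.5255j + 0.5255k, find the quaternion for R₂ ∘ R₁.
0.0872 - 0.7804i + 0.2949j - 0.5444k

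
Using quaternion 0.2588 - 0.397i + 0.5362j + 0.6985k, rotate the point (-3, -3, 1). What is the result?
(3.737, 2.02, 0.975)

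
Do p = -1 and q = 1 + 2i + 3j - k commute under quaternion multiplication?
Yes: pq = qp = -1 - 2i - 3j + k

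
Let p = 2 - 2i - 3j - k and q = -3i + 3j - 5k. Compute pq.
-2 + 12i - j - 25k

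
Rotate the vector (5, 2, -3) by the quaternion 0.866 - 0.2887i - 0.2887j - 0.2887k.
(5.666, -2.334, 0.667)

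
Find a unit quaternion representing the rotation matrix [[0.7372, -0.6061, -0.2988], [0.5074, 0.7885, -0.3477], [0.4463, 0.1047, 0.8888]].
0.9239 + 0.1224i - 0.2016j + 0.3013k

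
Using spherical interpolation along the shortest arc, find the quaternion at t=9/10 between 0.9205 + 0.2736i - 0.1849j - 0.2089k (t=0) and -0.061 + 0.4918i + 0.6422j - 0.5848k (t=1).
0.0774 + 0.5211i + 0.5998j - 0.6023k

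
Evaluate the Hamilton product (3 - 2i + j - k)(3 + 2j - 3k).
4 - 7i + 3j - 16k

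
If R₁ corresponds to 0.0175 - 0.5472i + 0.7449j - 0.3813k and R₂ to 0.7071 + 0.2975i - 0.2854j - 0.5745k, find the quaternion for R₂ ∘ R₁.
0.1687 + 0.155i + 0.9495j - 0.2142k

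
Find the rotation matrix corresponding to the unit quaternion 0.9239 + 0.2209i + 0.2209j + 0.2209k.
[[0.8048, -0.3106, 0.5058], [0.5058, 0.8048, -0.3106], [-0.3106, 0.5058, 0.8048]]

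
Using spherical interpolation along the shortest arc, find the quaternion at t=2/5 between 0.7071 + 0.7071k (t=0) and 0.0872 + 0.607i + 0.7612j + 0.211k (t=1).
0.5725 + 0.321i + 0.4026j + 0.638k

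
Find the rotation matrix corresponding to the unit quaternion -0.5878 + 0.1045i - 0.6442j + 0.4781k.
[[-0.2871, 0.4274, 0.8572], [-0.6967, 0.521, -0.4931], [-0.6574, -0.7388, 0.1482]]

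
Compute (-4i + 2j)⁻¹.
0.2i - 0.1j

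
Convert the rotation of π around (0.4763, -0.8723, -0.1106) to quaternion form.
0.4763i - 0.8723j - 0.1106k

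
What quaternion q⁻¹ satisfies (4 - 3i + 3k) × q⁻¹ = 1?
0.1176 + 0.0882i - 0.0882k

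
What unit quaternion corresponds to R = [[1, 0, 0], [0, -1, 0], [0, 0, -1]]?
i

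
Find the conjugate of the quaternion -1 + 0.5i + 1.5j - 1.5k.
-1 - 0.5i - 1.5j + 1.5k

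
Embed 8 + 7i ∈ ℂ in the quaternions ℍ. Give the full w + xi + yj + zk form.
8 + 7i + 0j + 0k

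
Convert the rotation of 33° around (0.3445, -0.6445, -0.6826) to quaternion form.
0.9588 + 0.0978i - 0.183j - 0.1939k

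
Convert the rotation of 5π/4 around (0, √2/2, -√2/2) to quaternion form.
-0.3827 + 0.6533j - 0.6533k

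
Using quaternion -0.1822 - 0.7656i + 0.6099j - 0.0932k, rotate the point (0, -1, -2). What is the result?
(1.127, 0.975, 1.667)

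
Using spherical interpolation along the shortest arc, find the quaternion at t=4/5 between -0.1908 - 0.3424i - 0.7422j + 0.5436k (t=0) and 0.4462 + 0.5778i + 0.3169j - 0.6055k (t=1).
-0.404 - 0.5432i - 0.4146j + 0.6081k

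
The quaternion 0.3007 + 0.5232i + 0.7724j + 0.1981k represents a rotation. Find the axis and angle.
axis = (0.5486, 0.8099, 0.2077), θ = 145°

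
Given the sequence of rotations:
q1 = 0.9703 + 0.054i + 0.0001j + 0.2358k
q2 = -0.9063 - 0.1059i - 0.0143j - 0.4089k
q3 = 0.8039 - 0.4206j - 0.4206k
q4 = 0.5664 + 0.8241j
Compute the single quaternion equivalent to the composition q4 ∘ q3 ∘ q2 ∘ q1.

q2 · q1 = -0.7772 - 0.155i - 0.0111j - 0.6097k
q3 · q2 · q1 = -0.8859 + 0.1272i + 0.3832j - 0.2284k
q4 · q3 · q2 · q1 = -0.8176 - 0.1162i - 0.513j - 0.2342k
-0.8176 - 0.1162i - 0.513j - 0.2342k


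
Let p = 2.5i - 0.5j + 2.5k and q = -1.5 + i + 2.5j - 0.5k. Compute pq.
-9.75i + 4.5j + 3k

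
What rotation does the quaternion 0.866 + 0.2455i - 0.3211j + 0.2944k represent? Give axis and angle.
axis = (0.491, -0.6421, 0.5887), θ = π/3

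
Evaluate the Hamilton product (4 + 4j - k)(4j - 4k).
-20 - 12i + 16j - 16k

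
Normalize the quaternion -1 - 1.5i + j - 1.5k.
-0.3922 - 0.5883i + 0.3922j - 0.5883k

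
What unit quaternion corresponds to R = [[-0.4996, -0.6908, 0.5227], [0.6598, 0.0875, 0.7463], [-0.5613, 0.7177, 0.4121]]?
0.5 - 0.0143i + 0.542j + 0.6753k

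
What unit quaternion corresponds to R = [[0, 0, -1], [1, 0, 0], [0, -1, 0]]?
0.5 - 0.5i - 0.5j + 0.5k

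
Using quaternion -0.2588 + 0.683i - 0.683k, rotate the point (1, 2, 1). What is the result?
(-1.573, -1.025, -1.573)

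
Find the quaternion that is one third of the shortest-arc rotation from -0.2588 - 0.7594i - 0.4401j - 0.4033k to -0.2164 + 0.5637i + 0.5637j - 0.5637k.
-0.1083 - 0.8121i - 0.5684j - 0.0753k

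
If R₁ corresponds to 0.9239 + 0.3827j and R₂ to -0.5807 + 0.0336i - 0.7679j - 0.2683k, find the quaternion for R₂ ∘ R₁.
-0.2426 + 0.1337i - 0.9317j - 0.235k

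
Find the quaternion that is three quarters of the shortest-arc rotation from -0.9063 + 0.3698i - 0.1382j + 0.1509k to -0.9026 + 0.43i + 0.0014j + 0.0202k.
-0.907 + 0.4165i - 0.0337j + 0.0532k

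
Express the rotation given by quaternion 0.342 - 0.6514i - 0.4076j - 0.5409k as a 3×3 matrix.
[[0.0826, 0.901, 0.4259], [0.161, -0.4338, 0.8865], [0.9835, -0.0046, -0.1809]]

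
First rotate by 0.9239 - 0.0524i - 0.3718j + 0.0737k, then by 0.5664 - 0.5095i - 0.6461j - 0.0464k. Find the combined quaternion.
0.2598 - 0.5653i - 0.7675j + 0.1545k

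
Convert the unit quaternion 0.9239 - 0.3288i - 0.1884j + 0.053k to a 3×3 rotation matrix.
[[0.9234, 0.026, -0.383], [0.2218, 0.7782, 0.5876], [0.3133, -0.6275, 0.7128]]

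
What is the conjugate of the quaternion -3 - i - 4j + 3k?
-3 + i + 4j - 3k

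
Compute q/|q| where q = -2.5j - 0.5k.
-0.9806j - 0.1961k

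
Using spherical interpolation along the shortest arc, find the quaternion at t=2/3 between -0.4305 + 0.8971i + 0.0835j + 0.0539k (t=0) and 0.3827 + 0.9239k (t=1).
-0.52 + 0.4212i + 0.0392j - 0.7421k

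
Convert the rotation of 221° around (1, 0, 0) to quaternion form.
-0.3502 + 0.9367i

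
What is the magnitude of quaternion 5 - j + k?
√27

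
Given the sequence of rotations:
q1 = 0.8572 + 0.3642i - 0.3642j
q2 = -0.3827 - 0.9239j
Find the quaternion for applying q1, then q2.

q2 · q1 = -0.6645 - 0.1394i - 0.6526j + 0.3365k
-0.6645 - 0.1394i - 0.6526j + 0.3365k


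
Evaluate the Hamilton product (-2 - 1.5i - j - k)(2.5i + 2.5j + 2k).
8.25 - 4.5i - 4.5j - 5.25k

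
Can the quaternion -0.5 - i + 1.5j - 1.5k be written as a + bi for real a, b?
No. The quaternion -0.5 - i + 1.5j - 1.5k has j-coefficient y = 1.5 and k-coefficient z = -1.5, not both zero, so it does not lie in the complex subalgebra spanned by 1 and i.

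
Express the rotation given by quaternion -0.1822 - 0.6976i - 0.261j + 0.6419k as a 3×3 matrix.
[[0.0397, 0.5981, -0.8005], [0.1302, -0.7974, -0.5893], [-0.9907, -0.0809, -0.1095]]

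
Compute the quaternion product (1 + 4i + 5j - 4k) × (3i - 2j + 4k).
14 + 15i - 30j - 19k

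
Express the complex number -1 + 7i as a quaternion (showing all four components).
-1 + 7i + 0j + 0k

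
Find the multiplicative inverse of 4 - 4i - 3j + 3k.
0.08 + 0.08i + 0.06j - 0.06k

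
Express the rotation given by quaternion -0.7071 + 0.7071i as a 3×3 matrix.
[[1, 0, 0], [0, 0, 1], [0, -1, 0]]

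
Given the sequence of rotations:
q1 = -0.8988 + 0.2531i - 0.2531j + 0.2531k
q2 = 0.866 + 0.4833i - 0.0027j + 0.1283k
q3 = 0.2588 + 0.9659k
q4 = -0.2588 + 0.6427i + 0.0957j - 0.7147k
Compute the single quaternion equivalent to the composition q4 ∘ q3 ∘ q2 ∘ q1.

q2 · q1 = -0.9338 - 0.1834i - 0.3066j - 0.0178k
q3 · q2 · q1 = -0.2245 + 0.2487i - 0.2565j - 0.9066k
q4 · q3 · q2 · q1 = -0.7251 - 0.4787i + 0.4498j + 0.2064k
-0.7251 - 0.4787i + 0.4498j + 0.2064k


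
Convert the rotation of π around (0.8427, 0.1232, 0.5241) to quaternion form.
0.8427i + 0.1232j + 0.5241k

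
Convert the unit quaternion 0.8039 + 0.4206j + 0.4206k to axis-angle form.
axis = (0, √2/2, √2/2), θ = 73°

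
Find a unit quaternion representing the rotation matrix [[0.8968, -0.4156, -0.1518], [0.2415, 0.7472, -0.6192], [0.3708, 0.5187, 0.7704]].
0.9239 + 0.3079i - 0.1414j + 0.1778k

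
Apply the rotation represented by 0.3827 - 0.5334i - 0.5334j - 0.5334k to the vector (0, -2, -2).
(-2.276, -1.678, -0.045)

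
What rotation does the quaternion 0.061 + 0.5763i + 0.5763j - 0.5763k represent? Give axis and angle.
axis = (√3/3, √3/3, -√3/3), θ = 173°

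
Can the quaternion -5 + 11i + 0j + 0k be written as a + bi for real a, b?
Yes. The quaternion -5 + 11i has j- and k-coefficients y = z = 0, so it lies in the complex subalgebra spanned by 1 and i.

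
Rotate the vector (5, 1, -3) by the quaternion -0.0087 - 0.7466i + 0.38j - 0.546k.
(-2.428, -2.217, 4.918)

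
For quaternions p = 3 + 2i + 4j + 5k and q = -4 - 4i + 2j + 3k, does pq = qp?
No: pq = -27 - 18i - 36j + 9k ≠ -27 - 22i + 16j - 31k = qp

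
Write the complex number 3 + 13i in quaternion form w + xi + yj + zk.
3 + 13i + 0j + 0k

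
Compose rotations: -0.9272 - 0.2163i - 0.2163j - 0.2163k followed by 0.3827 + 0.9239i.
-0.155 - 0.9394i + 0.1171j - 0.2826k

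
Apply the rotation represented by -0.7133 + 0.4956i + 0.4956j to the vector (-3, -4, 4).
(-6.319, -0.681, 0.777)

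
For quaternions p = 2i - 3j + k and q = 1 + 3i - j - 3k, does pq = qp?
No: pq = -6 + 12i + 6j + 8k ≠ -6 - 8i - 12j - 6k = qp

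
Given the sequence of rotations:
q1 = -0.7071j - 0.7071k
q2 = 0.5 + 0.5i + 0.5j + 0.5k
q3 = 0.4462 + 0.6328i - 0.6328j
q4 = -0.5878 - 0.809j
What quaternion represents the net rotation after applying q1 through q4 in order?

q2 · q1 = 0.7071 - 0.7071k
q3 · q2 · q1 = 0.3155 + 0.8949i - 0.3155k
q4 · q3 · q2 · q1 = -0.1855 - 0.2708i - 0.2552j + 0.9094k
-0.1855 - 0.2708i - 0.2552j + 0.9094k


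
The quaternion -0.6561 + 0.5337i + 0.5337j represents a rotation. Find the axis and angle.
axis = (√2/2, √2/2, 0), θ = 262°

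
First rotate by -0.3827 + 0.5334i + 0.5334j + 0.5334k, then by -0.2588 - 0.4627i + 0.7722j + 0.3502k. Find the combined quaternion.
-0.2528 + 0.2641i - 0.9308k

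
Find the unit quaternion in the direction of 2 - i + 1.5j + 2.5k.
0.5443 - 0.2722i + 0.4082j + 0.6804k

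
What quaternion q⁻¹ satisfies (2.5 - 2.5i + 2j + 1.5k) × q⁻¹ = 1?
0.1333 + 0.1333i - 0.1067j - 0.08k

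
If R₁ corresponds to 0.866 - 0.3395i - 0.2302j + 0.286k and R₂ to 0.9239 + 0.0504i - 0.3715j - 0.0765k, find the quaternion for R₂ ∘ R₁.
0.7536 - 0.3939i - 0.5228j + 0.0603k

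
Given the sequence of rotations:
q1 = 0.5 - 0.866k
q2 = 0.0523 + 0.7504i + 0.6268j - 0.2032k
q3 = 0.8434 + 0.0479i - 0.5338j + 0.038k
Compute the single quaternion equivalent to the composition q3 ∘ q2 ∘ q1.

q2 · q1 = -0.1498 - 0.1676i + 0.9632j - 0.1469k
q3 · q2 · q1 = 0.4014 - 0.1067i + 0.893j - 0.1729k
0.4014 - 0.1067i + 0.893j - 0.1729k


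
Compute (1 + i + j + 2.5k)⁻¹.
0.1081 - 0.1081i - 0.1081j - 0.2703k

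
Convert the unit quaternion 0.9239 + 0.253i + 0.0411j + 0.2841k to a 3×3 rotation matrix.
[[0.8352, -0.5042, 0.2197], [0.5458, 0.7106, -0.4441], [0.0678, 0.4908, 0.8686]]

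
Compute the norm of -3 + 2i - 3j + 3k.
√31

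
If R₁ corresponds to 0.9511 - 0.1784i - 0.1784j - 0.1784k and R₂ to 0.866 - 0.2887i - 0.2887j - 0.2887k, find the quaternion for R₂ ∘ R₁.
0.6691 - 0.4291i - 0.4291j - 0.4291k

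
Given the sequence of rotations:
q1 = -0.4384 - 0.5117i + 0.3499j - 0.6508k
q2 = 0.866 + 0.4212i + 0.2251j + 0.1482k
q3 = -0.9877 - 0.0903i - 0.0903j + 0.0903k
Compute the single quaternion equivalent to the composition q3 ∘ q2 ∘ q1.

q2 · q1 = -0.1464 - 0.8261i + 0.4026j - 0.366k
q3 · q2 · q1 = 0.1394 + 0.8259i - 0.4921j + 0.2373k
0.1394 + 0.8259i - 0.4921j + 0.2373k


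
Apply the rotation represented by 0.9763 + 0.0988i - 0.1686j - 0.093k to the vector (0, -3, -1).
(-0.097, -2.728, -1.596)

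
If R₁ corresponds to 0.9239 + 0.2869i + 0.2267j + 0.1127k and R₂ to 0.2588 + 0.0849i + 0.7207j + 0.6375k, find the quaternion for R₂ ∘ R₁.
-0.0205 + 0.0894i + 0.8979j + 0.4306k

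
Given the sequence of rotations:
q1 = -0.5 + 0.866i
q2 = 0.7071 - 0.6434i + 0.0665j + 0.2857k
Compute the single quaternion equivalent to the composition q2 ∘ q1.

q2 · q1 = 0.2036 + 0.934i + 0.2142j - 0.2004k
0.2036 + 0.934i + 0.2142j - 0.2004k


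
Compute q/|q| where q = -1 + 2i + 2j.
-0.3333 + 0.6667i + 0.6667j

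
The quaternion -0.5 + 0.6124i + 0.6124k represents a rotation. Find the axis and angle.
axis = (√2/2, 0, √2/2), θ = 4π/3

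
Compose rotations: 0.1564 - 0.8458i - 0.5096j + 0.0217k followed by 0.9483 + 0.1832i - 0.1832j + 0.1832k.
0.2059 - 0.684i - 0.6708j - 0.1991k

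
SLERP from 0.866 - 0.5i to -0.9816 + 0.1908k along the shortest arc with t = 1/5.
0.9123 - 0.4076i - 0.0401k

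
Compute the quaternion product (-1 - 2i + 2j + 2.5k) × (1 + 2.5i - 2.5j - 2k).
14 - 2.25i + 6.75j + 4.5k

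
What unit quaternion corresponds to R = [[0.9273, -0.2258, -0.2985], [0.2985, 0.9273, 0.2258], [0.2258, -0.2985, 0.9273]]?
0.9724 - 0.1348i - 0.1348j + 0.1348k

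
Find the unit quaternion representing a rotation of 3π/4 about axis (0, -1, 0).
0.3827 - 0.9239j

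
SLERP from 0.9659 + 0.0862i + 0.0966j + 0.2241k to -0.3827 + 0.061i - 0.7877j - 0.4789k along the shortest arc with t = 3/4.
0.5927 - 0.0241i + 0.6655j + 0.4531k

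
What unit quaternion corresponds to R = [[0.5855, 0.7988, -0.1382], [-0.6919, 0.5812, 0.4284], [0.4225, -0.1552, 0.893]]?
0.8746 - 0.1668i - 0.1603j - 0.4261k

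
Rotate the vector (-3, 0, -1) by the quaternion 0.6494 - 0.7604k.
(0.469, 2.963, -1)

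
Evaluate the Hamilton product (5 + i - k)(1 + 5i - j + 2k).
2 + 25i - 12j + 8k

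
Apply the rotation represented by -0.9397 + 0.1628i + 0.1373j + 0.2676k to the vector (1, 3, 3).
(1.949, 3.091, 2.376)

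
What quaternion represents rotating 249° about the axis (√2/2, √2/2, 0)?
-0.5664 + 0.5827i + 0.5827j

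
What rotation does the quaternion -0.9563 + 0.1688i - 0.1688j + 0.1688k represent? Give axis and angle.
axis = (√3/3, -√3/3, √3/3), θ = 326°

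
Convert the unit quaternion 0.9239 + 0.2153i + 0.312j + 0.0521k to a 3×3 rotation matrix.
[[0.7999, 0.0381, 0.5989], [0.2306, 0.9019, -0.3653], [-0.5541, 0.4303, 0.7126]]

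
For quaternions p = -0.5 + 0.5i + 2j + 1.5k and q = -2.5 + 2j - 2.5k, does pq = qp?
No: pq = 1 - 9.25i - 4.75j - 1.5k ≠ 1 + 6.75i - 7.25j - 3.5k = qp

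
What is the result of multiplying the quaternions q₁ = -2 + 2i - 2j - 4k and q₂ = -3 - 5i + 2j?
20 + 12i + 22j + 6k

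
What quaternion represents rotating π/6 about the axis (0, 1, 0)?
0.9659 + 0.2588j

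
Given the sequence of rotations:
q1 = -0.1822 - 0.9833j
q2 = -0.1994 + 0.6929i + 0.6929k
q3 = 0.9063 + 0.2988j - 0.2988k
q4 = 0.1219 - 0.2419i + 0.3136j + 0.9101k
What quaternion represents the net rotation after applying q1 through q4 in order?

q2 · q1 = 0.0363 + 0.5551i + 0.1961j - 0.8076k
q3 · q2 · q1 = -0.267 + 0.3204i + 0.0227j - 0.9086k
q4 · q3 · q2 · q1 = 0.8648 - 0.202i - 0.0092j - 0.4597k
0.8648 - 0.202i - 0.0092j - 0.4597k


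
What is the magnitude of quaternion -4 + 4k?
√32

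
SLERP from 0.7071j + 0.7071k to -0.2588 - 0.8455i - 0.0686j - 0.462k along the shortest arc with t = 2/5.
0.1276 + 0.4167i + 0.532j + 0.7259k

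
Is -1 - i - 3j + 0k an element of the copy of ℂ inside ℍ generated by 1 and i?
No. The quaternion -1 - i - 3j has j-coefficient y = -3 and k-coefficient z = 0, not both zero, so it does not lie in the complex subalgebra spanned by 1 and i.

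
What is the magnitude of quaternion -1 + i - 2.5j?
2.872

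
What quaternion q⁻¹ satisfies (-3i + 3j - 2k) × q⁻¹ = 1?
0.1364i - 0.1364j + 0.0909k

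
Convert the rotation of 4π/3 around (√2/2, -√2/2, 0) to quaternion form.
-0.5 + 0.6124i - 0.6124j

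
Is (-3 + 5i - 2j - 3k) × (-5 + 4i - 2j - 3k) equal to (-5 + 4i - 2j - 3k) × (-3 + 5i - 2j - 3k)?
No: pq = -18 - 37i + 19j + 22k ≠ -18 - 37i + 13j + 26k = qp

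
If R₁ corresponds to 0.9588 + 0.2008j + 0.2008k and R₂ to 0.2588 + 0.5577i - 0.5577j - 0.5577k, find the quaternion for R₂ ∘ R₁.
0.4721 + 0.5347i - 0.5947j - 0.3708k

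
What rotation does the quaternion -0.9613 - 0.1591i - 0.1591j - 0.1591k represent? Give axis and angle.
axis = (-√3/3, -√3/3, -√3/3), θ = 328°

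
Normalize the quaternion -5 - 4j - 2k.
-0.7454 - 0.5963j - 0.2981k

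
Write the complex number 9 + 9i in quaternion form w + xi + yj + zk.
9 + 9i + 0j + 0k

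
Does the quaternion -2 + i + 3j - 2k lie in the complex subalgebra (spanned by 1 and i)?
No. The quaternion -2 + i + 3j - 2k has j-coefficient y = 3 and k-coefficient z = -2, not both zero, so it does not lie in the complex subalgebra spanned by 1 and i.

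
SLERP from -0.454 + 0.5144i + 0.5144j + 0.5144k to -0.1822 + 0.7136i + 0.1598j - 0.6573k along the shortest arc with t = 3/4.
-0.3154 + 0.8011i + 0.3166j - 0.3982k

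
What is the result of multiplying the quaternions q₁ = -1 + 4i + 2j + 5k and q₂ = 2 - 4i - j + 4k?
-4 + 25i - 31j + 10k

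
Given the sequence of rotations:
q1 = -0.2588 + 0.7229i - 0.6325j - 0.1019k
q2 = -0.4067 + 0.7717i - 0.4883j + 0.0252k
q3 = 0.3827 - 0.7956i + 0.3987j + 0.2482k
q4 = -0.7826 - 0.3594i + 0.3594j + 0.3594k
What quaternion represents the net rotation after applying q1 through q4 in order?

q2 · q1 = -0.7589 - 0.428i + 0.4805j - 0.1002k
q3 · q2 · q1 = -0.7977 + 0.2808i - 0.3046j - 0.4383k
q4 · q3 · q2 · q1 = 0.9922 + 0.0189i - 0.1049j + 0.0649k
0.9922 + 0.0189i - 0.1049j + 0.0649k


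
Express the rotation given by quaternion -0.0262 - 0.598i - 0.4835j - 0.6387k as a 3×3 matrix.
[[-0.2834, 0.5448, 0.7892], [0.6117, -0.5311, 0.5863], [0.7385, 0.649, -0.1828]]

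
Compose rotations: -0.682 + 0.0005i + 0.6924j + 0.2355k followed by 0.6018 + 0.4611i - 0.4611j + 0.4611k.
-0.2 - 0.742i + 0.6228j + 0.1467k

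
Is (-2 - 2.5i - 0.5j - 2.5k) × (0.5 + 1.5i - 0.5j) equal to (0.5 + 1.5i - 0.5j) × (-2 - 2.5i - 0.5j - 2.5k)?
No: pq = 2.5 - 5.5i - 3j + 0.75k ≠ 2.5 - 3i + 4.5j - 3.25k = qp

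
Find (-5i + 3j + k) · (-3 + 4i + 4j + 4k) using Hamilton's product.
4 + 23i + 15j - 35k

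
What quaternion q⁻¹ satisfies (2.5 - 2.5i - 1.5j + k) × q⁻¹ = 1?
0.1587 + 0.1587i + 0.0952j - 0.0635k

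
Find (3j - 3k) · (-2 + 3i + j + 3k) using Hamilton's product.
6 + 12i - 15j - 3k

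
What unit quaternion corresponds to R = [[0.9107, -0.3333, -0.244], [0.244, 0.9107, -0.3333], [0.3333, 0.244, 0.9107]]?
0.9659 + 0.1494i - 0.1494j + 0.1494k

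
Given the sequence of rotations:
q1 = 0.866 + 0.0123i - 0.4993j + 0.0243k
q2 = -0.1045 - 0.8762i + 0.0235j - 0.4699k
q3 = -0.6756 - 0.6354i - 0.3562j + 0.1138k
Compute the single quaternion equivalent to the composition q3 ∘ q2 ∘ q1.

q2 · q1 = -0.0566 - 0.9941i + 0.088j + 0.0277k
q3 · q2 · q1 = -0.5652 + 0.6877i - 0.1348j - 0.4352k
-0.5652 + 0.6877i - 0.1348j - 0.4352k


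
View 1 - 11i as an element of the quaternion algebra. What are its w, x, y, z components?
1 - 11i + 0j + 0k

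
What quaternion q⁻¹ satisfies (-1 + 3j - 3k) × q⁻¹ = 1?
-0.0526 - 0.1579j + 0.1579k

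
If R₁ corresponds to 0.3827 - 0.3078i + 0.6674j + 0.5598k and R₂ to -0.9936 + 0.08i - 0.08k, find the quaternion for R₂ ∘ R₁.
-0.3108 + 0.3898i - 0.6833j - 0.5334k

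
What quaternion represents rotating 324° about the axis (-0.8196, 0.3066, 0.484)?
-0.9511 - 0.2533i + 0.0947j + 0.1496k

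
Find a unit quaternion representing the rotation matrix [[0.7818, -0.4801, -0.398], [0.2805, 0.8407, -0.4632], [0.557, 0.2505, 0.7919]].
0.9239 + 0.1931i - 0.2584j + 0.2058k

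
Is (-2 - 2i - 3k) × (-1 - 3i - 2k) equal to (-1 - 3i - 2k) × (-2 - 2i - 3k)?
No: pq = -10 + 8i + 5j + 7k ≠ -10 + 8i - 5j + 7k = qp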